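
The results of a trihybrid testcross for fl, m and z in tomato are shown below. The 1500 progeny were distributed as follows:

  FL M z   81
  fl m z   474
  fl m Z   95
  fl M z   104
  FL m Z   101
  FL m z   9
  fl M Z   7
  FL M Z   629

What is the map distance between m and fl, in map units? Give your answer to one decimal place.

14.7 map units

The two most frequent reciprocal classes, fl m z and FL M Z, are the parental types, so the F1 was fl m z / FL M Z.
The two rarest classes, FL m z and fl M Z, are the double crossovers. Comparing them with the parentals, only the fl allele has switched, so fl is the middle locus and the order is m – fl – z.
Crossovers in the m–fl interval produce the single-crossover classes fl M z and FL m Z (104 + 101 = 205) plus the double crossovers (16).
RF(m–fl) = (205 + 16) / 1500 = 221/1500 = 0.1473 → 14.7 map units.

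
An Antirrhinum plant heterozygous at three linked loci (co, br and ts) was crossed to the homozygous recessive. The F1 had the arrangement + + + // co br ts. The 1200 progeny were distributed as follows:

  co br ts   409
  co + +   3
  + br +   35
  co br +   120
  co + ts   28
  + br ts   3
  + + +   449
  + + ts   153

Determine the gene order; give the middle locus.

The two rarest classes, co + + and + br ts, are the double crossovers. Comparing them with the parentals, only the co allele has switched, so co is the middle locus and the order is br – co – ts.

co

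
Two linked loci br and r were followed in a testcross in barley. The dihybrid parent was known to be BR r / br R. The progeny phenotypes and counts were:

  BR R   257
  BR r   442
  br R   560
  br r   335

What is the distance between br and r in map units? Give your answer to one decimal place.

The recombinant classes are BR R and br r: 257 + 335 = 592.
Recombination frequency = 592/1594 = 0.3714 ≈ 37.1%, i.e. 37.1 map units.

37.1 map units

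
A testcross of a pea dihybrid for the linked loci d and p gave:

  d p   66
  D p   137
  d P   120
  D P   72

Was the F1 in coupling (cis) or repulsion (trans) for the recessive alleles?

The two most frequent classes are D p (137) and d P (120); these are the parental (non-recombinant) types.
So the F1 carried D p on one chromosome and d P on the other — the recessive alleles are on opposite chromosomes (trans / repulsion).

trans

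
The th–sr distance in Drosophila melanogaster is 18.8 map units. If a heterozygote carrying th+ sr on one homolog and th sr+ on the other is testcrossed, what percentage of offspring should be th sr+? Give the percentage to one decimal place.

40.6%

A map distance of 18.8 map units corresponds to a recombination frequency of 0.188.
The F1 is th+ sr / th sr+, so th sr+ is a parental gamete class with expected frequency (1 − r)/2 = 0.812/2 = 0.4060.
That is 0.4060 = 40.6% of the progeny.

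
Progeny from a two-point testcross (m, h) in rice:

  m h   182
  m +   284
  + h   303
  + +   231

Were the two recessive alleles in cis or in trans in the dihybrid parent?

trans

The two most frequent classes are + h (303) and m + (284); these are the parental (non-recombinant) types.
So the F1 carried + h on one chromosome and m + on the other — the recessive alleles are on opposite chromosomes (trans / repulsion).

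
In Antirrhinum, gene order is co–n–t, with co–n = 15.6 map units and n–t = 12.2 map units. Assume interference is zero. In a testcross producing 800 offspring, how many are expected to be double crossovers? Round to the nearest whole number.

Map distances give recombination frequencies of 0.156 and 0.122 for the two intervals.
With no interference, expected double-crossover frequency = 0.156 × 0.122 = 0.01903.
Expected number = 0.01903 × 800 = 15.23 ≈ 15.

15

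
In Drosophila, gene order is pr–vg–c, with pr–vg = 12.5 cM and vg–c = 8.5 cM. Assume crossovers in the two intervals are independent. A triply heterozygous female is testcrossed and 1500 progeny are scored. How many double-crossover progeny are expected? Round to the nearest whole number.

16

Map distances give recombination frequencies of 0.125 and 0.085 for the two intervals.
With no interference, expected double-crossover frequency = 0.125 × 0.085 = 0.01063.
Expected number = 0.01063 × 1500 = 15.94 ≈ 16.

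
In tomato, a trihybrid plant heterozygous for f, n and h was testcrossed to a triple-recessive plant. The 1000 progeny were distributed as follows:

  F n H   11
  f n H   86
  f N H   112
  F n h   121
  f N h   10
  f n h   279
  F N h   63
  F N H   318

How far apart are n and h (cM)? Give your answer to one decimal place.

The two most frequent reciprocal classes, f n h and F N H, are the parental types, so the F1 was f n h / F N H.
The two rarest classes, f N h and F n H, are the double crossovers. Comparing them with the parentals, only the n allele has switched, so n is the middle locus and the order is f – n – h.
Crossovers in the n–h interval produce the single-crossover classes f n H and F N h (86 + 63 = 149) plus the double crossovers (21).
RF(n–h) = (149 + 21) / 1000 = 170/1000 = 0.1700 → 17.0 cM.

17.0 cM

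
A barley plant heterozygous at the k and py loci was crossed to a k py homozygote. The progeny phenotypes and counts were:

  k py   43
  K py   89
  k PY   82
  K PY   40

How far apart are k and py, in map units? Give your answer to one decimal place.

The two most frequent classes, K py (89) and k PY (82), are the parental types, so the F1 was K py / k PY.
The recombinant classes are K PY and k py: 40 + 43 = 83.
Recombination frequency = 83/254 = 0.3268 ≈ 32.7%, i.e. 32.7 map units.

32.7 map units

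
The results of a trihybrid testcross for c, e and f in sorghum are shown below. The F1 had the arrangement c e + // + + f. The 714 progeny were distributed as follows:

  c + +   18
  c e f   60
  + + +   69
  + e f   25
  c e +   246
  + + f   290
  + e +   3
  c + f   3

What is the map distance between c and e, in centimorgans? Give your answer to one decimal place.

6.9 centimorgans

The two rarest classes, + e + and c + f, are the double crossovers. Comparing them with the parentals, only the c allele has switched, so c is the middle locus and the order is e – c – f.
Crossovers in the e–c interval produce the single-crossover classes c + + and + e f (18 + 25 = 43) plus the double crossovers (6).
RF(e–c) = (43 + 6) / 714 = 49/714 = 0.0686 → 6.9 centimorgans.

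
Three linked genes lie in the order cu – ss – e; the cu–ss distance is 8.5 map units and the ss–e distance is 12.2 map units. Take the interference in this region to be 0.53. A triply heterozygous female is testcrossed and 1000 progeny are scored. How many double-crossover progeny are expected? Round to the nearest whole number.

5

Map distances give recombination frequencies of 0.085 and 0.122 for the two intervals.
With interference 0.53 (so coincidence = 0.47), expected double-crossover frequency = 0.085 × 0.122 × 0.47 = 0.00487.
Expected number = 0.00487 × 1000 = 4.87 ≈ 5.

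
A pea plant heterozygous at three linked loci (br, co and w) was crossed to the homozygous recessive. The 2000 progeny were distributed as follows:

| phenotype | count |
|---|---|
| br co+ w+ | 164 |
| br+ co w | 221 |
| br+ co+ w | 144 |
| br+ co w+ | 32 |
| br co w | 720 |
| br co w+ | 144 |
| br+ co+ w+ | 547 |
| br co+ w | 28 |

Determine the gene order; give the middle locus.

The two most frequent reciprocal classes, br+ co+ w+ and br co w, are the parental types, so the F1 was br+ co+ w+ / br co w.
The two rarest classes, br+ co w+ and br co+ w, are the double crossovers. Comparing them with the parentals, only the co allele has switched, so co is the middle locus and the order is w – co – br.

co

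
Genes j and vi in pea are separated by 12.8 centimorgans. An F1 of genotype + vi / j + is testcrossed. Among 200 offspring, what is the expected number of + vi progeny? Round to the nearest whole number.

A map distance of 12.8 centimorgans corresponds to a recombination frequency of 0.128.
The F1 is + vi / j +, so + vi is a parental gamete class with expected frequency (1 − r)/2 = 0.872/2 = 0.4360.
Expected number = 0.4360 × 200 = 87.20 ≈ 87.

87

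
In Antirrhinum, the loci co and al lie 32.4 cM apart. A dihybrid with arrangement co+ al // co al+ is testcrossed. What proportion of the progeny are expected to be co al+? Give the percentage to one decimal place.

33.8%

A map distance of 32.4 cM corresponds to a recombination frequency of 0.324.
The F1 is co+ al / co al+, so co al+ is a parental gamete class with expected frequency (1 − r)/2 = 0.676/2 = 0.3380.
That is 0.3380 = 33.8% of the progeny.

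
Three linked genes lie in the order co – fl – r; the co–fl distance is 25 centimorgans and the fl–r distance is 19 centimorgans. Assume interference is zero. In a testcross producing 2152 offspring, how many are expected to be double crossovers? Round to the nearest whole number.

102

Map distances give recombination frequencies of 0.250 and 0.190 for the two intervals.
With no interference, expected double-crossover frequency = 0.250 × 0.190 = 0.04750.
Expected number = 0.04750 × 2152 = 102.22 ≈ 102.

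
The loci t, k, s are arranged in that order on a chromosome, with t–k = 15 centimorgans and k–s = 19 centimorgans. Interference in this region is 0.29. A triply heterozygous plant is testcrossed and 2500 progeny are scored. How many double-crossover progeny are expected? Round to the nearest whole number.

Map distances give recombination frequencies of 0.150 and 0.190 for the two intervals.
With interference 0.29 (so coincidence = 0.71), expected double-crossover frequency = 0.150 × 0.190 × 0.71 = 0.02023.
Expected number = 0.02023 × 2500 = 50.59 ≈ 51.

51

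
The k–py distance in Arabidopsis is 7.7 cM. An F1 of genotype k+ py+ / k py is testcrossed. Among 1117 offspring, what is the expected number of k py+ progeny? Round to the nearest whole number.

43

A map distance of 7.7 cM corresponds to a recombination frequency of 0.077.
The F1 is k+ py+ / k py, so k py+ is a recombinant gamete class with expected frequency r/2 = 0.077/2 = 0.0385.
Expected number = 0.0385 × 1117 = 43.00 ≈ 43.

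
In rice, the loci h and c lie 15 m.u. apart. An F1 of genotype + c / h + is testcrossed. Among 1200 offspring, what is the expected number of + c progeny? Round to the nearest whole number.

A map distance of 15 m.u. corresponds to a recombination frequency of 0.150.
The F1 is + c / h +, so + c is a parental gamete class with expected frequency (1 − r)/2 = 0.850/2 = 0.4250.
Expected number = 0.4250 × 1200 = 510.00 ≈ 510.

510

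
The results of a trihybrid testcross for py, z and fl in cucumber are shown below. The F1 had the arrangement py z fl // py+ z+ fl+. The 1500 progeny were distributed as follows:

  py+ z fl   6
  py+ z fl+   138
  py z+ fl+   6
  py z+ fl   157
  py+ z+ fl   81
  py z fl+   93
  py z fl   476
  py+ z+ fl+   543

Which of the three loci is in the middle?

py

The two rarest classes, py+ z fl and py z+ fl+, are the double crossovers. Comparing them with the parentals, only the py allele has switched, so py is the middle locus and the order is z – py – fl.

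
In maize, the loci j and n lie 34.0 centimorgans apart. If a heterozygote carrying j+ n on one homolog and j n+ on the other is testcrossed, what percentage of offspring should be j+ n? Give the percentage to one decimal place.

33.0%

A map distance of 34.0 centimorgans corresponds to a recombination frequency of 0.340.
The F1 is j+ n / j n+, so j+ n is a parental gamete class with expected frequency (1 − r)/2 = 0.660/2 = 0.3300.
That is 0.3300 = 33.0% of the progeny.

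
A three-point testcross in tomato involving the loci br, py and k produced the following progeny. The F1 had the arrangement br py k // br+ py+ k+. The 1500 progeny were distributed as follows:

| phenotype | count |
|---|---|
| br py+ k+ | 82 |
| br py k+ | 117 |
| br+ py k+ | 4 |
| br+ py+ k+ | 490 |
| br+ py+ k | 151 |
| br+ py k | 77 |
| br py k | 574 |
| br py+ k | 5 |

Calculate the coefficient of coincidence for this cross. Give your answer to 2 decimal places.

The two rarest classes, br py+ k and br+ py k+, are the double crossovers. Comparing them with the parentals, only the py allele has switched, so py is the middle locus and the order is br – py – k.
br–py: (159 + 9)/1500 = 0.1120; py–k: (268 + 9)/1500 = 0.1847.
Expected DCO frequency = 0.1120 × 0.1847 ≈ 0.02069; observed = 9/1500 ≈ 0.00600.
Coefficient of coincidence = 0.00600/0.02069 ≈ 0.29.

0.29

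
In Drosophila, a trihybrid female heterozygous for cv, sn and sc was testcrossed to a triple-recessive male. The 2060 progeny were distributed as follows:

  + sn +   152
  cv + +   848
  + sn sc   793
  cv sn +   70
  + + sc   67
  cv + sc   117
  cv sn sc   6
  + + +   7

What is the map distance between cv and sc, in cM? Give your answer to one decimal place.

13.7 cM

The two most frequent reciprocal classes, + sn sc and cv + +, are the parental types, so the F1 was + sn sc / cv + +.
The two rarest classes, cv sn sc and + + +, are the double crossovers. Comparing them with the parentals, only the cv allele has switched, so cv is the middle locus and the order is sc – cv – sn.
Crossovers in the sc–cv interval produce the single-crossover classes + sn + and cv + sc (152 + 117 = 269) plus the double crossovers (13).
RF(sc–cv) = (269 + 13) / 2060 = 282/2060 = 0.1369 → 13.7 cM.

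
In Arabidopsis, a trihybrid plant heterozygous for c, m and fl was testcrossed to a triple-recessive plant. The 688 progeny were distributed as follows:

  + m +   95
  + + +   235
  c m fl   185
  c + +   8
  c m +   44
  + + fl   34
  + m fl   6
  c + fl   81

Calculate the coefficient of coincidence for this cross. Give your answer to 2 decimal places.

The two most frequent reciprocal classes, c m fl and + + +, are the parental types, so the F1 was c m fl / + + +.
The two rarest classes, + m fl and c + +, are the double crossovers. Comparing them with the parentals, only the c allele has switched, so c is the middle locus and the order is fl – c – m.
fl–c: (78 + 14)/688 = 0.1337; c–m: (176 + 14)/688 = 0.2762.
Expected DCO frequency = 0.1337 × 0.2762 ≈ 0.03693; observed = 14/688 ≈ 0.02035.
Coefficient of coincidence = 0.02035/0.03693 ≈ 0.55.

0.55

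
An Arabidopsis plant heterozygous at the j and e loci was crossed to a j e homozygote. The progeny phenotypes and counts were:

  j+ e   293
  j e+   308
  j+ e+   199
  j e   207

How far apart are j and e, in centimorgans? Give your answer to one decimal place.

The two most frequent classes, j+ e (293) and j e+ (308), are the parental types, so the F1 was j+ e / j e+.
The recombinant classes are j+ e+ and j e: 199 + 207 = 406.
Recombination frequency = 406/1007 = 0.4032 ≈ 40.3%, i.e. 40.3 centimorgans.

40.3 centimorgans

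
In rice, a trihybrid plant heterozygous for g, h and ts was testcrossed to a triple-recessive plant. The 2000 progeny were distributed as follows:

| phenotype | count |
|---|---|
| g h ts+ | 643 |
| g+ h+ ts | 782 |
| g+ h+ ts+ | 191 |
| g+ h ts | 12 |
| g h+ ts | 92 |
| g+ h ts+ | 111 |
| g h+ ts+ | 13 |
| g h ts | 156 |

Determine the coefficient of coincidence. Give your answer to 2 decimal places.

0.59

The two most frequent reciprocal classes, g+ h+ ts and g h ts+, are the parental types, so the F1 was g+ h+ ts / g h ts+.
The two rarest classes, g+ h ts and g h+ ts+, are the double crossovers. Comparing them with the parentals, only the h allele has switched, so h is the middle locus and the order is ts – h – g.
ts–h: (347 + 25)/2000 = 0.1860; h–g: (203 + 25)/2000 = 0.1140.
Expected DCO frequency = 0.1860 × 0.1140 ≈ 0.02120; observed = 25/2000 ≈ 0.01250.
Coefficient of coincidence = 0.01250/0.02120 ≈ 0.59.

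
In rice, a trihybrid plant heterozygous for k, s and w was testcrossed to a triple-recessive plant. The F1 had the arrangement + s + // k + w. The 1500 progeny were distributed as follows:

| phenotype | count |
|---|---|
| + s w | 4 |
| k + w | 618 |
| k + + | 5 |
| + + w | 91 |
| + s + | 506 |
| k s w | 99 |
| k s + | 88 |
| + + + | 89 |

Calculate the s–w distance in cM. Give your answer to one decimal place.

The two rarest classes, + s w and k + +, are the double crossovers. Comparing them with the parentals, only the w allele has switched, so w is the middle locus and the order is k – w – s.
Crossovers in the w–s interval produce the single-crossover classes + + + and k s w (89 + 99 = 188) plus the double crossovers (9).
RF(w–s) = (188 + 9) / 1500 = 197/1500 = 0.1313 → 13.1 cM.

13.1 cM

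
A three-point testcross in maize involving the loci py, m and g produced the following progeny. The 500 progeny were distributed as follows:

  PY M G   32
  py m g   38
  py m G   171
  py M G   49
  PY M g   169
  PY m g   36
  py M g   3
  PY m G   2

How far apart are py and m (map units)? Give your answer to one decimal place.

The two most frequent reciprocal classes, py m G and PY M g, are the parental types, so the F1 was py m G / PY M g.
The two rarest classes, PY m G and py M g, are the double crossovers. Comparing them with the parentals, only the py allele has switched, so py is the middle locus and the order is g – py – m.
Crossovers in the py–m interval produce the single-crossover classes py M G and PY m g (49 + 36 = 85) plus the double crossovers (5).
RF(py–m) = (85 + 5) / 500 = 90/500 = 0.1800 → 18.0 map units.

18.0 map units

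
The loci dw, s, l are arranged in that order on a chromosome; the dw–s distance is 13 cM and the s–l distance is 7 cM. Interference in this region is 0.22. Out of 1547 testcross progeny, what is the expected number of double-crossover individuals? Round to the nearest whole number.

11

Map distances give recombination frequencies of 0.130 and 0.070 for the two intervals.
With interference 0.22 (so coincidence = 0.78), expected double-crossover frequency = 0.130 × 0.070 × 0.78 = 0.00710.
Expected number = 0.00710 × 1547 = 10.98 ≈ 11.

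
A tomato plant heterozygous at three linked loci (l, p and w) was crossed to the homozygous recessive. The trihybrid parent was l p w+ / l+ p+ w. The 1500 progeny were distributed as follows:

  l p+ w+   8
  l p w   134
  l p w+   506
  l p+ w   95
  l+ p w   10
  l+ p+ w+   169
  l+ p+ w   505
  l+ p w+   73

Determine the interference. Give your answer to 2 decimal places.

The two rarest classes, l p+ w+ and l+ p w, are the double crossovers. Comparing them with the parentals, only the p allele has switched, so p is the middle locus and the order is l – p – w.
l–p: (168 + 18)/1500 = 0.1240; p–w: (303 + 18)/1500 = 0.2140.
Expected DCO frequency = 0.1240 × 0.2140 ≈ 0.02654; observed = 18/1500 ≈ 0.01200.
Coefficient of coincidence = 0.01200/0.02654 ≈ 0.45; interference = 1 − 0.45 = 0.55.

0.55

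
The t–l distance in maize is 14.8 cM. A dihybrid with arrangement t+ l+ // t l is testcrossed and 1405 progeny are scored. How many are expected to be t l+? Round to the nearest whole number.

104

A map distance of 14.8 cM corresponds to a recombination frequency of 0.148.
The F1 is t+ l+ / t l, so t l+ is a recombinant gamete class with expected frequency r/2 = 0.148/2 = 0.0740.
Expected number = 0.0740 × 1405 = 103.97 ≈ 104.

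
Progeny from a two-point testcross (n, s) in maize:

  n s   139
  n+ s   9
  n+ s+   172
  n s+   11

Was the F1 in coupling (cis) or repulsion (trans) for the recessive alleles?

cis

The two most frequent classes are n+ s+ (172) and n s (139); these are the parental (non-recombinant) types.
So the F1 carried n+ s+ on one chromosome and n s on the other — the recessive alleles are on the same chromosome (cis / coupling).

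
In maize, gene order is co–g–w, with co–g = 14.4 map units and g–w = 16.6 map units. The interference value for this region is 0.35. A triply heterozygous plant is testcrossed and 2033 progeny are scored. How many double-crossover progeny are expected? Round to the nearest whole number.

32

Map distances give recombination frequencies of 0.144 and 0.166 for the two intervals.
With interference 0.35 (so coincidence = 0.65), expected double-crossover frequency = 0.144 × 0.166 × 0.65 = 0.01554.
Expected number = 0.01554 × 2033 = 31.59 ≈ 32.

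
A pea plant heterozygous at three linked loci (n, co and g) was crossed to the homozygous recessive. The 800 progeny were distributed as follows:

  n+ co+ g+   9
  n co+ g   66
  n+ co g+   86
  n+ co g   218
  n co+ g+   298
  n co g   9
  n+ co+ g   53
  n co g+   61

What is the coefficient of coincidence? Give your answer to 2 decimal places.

0.64

The two most frequent reciprocal classes, n co+ g+ and n+ co g, are the parental types, so the F1 was n co+ g+ / n+ co g.
The two rarest classes, n+ co+ g+ and n co g, are the double crossovers. Comparing them with the parentals, only the n allele has switched, so n is the middle locus and the order is co – n – g.
co–n: (114 + 18)/800 = 0.1650; n–g: (152 + 18)/800 = 0.2125.
Expected DCO frequency = 0.1650 × 0.2125 ≈ 0.03506; observed = 18/800 ≈ 0.02250.
Coefficient of coincidence = 0.02250/0.03506 ≈ 0.64.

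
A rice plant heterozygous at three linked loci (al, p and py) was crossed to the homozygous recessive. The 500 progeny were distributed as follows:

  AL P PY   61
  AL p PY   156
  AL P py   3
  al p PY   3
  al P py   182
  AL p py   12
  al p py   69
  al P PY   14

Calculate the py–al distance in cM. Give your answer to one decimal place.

The two most frequent reciprocal classes, AL p PY and al P py, are the parental types, so the F1 was AL p PY / al P py.
The two rarest classes, al p PY and AL P py, are the double crossovers. Comparing them with the parentals, only the al allele has switched, so al is the middle locus and the order is py – al – p.
Crossovers in the py–al interval produce the single-crossover classes AL p py and al P PY (12 + 14 = 26) plus the double crossovers (6).
RF(py–al) = (26 + 6) / 500 = 32/500 = 0.0640 → 6.4 cM.

6.4 cM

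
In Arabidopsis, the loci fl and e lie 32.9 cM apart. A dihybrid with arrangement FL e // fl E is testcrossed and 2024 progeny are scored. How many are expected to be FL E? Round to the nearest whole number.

333

A map distance of 32.9 cM corresponds to a recombination frequency of 0.329.
The F1 is FL e / fl E, so FL E is a recombinant gamete class with expected frequency r/2 = 0.329/2 = 0.1645.
Expected number = 0.1645 × 2024 = 332.95 ≈ 333.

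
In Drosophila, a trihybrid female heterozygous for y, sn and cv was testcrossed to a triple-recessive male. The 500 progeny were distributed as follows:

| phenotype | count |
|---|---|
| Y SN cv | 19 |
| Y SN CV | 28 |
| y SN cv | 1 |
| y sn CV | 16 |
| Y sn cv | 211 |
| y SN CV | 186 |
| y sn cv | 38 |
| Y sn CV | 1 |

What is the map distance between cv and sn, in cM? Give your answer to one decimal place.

7.4 cM

The two most frequent reciprocal classes, y SN CV and Y sn cv, are the parental types, so the F1 was y SN CV / Y sn cv.
The two rarest classes, y SN cv and Y sn CV, are the double crossovers. Comparing them with the parentals, only the cv allele has switched, so cv is the middle locus and the order is y – cv – sn.
Crossovers in the cv–sn interval produce the single-crossover classes y sn CV and Y SN cv (16 + 19 = 35) plus the double crossovers (2).
RF(cv–sn) = (35 + 2) / 500 = 37/500 = 0.0740 → 7.4 cM.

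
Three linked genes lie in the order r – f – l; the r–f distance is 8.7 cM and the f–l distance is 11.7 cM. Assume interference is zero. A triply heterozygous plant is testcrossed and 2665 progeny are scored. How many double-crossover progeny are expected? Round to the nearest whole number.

Map distances give recombination frequencies of 0.087 and 0.117 for the two intervals.
With no interference, expected double-crossover frequency = 0.087 × 0.117 = 0.01018.
Expected number = 0.01018 × 2665 = 27.13 ≈ 27.

27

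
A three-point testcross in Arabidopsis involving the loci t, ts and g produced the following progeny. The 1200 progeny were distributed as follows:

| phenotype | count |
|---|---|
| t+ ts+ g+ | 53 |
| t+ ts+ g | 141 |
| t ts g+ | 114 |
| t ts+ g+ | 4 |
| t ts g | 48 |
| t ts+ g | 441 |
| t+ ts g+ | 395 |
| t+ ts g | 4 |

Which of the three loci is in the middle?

The two most frequent reciprocal classes, t ts+ g and t+ ts g+, are the parental types, so the F1 was t ts+ g / t+ ts g+.
The two rarest classes, t ts+ g+ and t+ ts g, are the double crossovers. Comparing them with the parentals, only the g allele has switched, so g is the middle locus and the order is ts – g – t.

g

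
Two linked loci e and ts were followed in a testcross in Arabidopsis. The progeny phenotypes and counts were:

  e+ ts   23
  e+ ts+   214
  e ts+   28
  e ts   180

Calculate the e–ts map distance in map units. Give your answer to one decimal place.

The two most frequent classes, e+ ts+ (214) and e ts (180), are the parental types, so the F1 was e+ ts+ / e ts.
The recombinant classes are e+ ts and e ts+: 23 + 28 = 51.
Recombination frequency = 51/445 = 0.1146 ≈ 11.5%, i.e. 11.5 map units.

11.5 map units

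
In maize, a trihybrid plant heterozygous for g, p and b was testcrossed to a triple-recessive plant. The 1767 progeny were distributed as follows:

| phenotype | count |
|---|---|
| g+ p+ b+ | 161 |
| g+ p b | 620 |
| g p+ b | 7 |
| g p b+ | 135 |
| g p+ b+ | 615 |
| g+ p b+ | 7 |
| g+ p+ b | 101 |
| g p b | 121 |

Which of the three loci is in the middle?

The two most frequent reciprocal classes, g p+ b+ and g+ p b, are the parental types, so the F1 was g p+ b+ / g+ p b.
The two rarest classes, g p+ b and g+ p b+, are the double crossovers. Comparing them with the parentals, only the b allele has switched, so b is the middle locus and the order is p – b – g.

b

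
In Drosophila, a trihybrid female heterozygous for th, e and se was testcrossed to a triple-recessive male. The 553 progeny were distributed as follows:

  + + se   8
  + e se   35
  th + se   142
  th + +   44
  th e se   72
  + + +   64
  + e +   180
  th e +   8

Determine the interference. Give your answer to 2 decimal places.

0.39

The two most frequent reciprocal classes, th + se and + e +, are the parental types, so the F1 was th + se / + e +.
The two rarest classes, + + se and th e +, are the double crossovers. Comparing them with the parentals, only the th allele has switched, so th is the middle locus and the order is e – th – se.
e–th: (136 + 16)/553 = 0.2749; th–se: (79 + 16)/553 = 0.1718.
Expected DCO frequency = 0.2749 × 0.1718 ≈ 0.04723; observed = 16/553 ≈ 0.02893.
Coefficient of coincidence = 0.02893/0.04723 ≈ 0.61; interference = 1 − 0.61 = 0.39.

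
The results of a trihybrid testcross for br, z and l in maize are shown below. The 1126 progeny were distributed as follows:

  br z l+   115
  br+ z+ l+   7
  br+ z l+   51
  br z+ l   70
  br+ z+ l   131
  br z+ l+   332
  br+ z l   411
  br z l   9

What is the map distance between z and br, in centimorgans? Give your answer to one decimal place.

23.3 centimorgans

The two most frequent reciprocal classes, br z+ l+ and br+ z l, are the parental types, so the F1 was br z+ l+ / br+ z l.
The two rarest classes, br+ z+ l+ and br z l, are the double crossovers. Comparing them with the parentals, only the br allele has switched, so br is the middle locus and the order is z – br – l.
Crossovers in the z–br interval produce the single-crossover classes br z l+ and br+ z+ l (115 + 131 = 246) plus the double crossovers (16).
RF(z–br) = (246 + 16) / 1126 = 262/1126 = 0.2327 → 23.3 centimorgans.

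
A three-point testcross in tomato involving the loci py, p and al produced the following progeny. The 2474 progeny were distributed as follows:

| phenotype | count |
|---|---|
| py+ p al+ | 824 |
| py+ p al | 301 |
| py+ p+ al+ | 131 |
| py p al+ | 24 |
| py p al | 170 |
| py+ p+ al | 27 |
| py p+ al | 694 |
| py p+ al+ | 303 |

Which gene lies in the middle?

py

The two most frequent reciprocal classes, py p+ al and py+ p al+, are the parental types, so the F1 was py p+ al / py+ p al+.
The two rarest classes, py+ p+ al and py p al+, are the double crossovers. Comparing them with the parentals, only the py allele has switched, so py is the middle locus and the order is p – py – al.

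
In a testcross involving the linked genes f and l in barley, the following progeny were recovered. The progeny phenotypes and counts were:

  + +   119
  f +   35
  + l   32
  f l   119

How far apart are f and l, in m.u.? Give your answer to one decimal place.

22.0 m.u.

The two most frequent classes, + + (119) and f l (119), are the parental types, so the F1 was + + / f l.
The recombinant classes are + l and f +: 32 + 35 = 67.
Recombination frequency = 67/305 = 0.2197 ≈ 22.0%, i.e. 22.0 m.u.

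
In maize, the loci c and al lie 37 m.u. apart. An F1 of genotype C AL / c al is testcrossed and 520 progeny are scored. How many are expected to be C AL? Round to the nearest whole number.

A map distance of 37 m.u. corresponds to a recombination frequency of 0.370.
The F1 is C AL / c al, so C AL is a parental gamete class with expected frequency (1 − r)/2 = 0.630/2 = 0.3150.
Expected number = 0.3150 × 520 = 163.80 ≈ 164.

164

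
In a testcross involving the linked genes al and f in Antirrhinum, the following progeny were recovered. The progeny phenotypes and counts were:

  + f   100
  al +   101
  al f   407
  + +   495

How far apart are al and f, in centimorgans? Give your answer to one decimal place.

18.2 centimorgans

The two most frequent classes, + + (495) and al f (407), are the parental types, so the F1 was + + / al f.
The recombinant classes are + f and al +: 100 + 101 = 201.
Recombination frequency = 201/1103 = 0.1822 ≈ 18.2%, i.e. 18.2 centimorgans.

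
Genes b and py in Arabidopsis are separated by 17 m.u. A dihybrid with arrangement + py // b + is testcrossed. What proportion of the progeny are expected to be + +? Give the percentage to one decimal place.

A map distance of 17 m.u. corresponds to a recombination frequency of 0.170.
The F1 is + py / b +, so + + is a recombinant gamete class with expected frequency r/2 = 0.170/2 = 0.0850.
That is 0.0850 = 8.5% of the progeny.

8.5%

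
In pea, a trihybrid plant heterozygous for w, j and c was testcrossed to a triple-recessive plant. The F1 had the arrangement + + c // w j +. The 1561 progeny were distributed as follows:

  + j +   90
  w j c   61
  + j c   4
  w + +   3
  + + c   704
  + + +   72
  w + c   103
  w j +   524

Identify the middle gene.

The two rarest classes, + j c and w + +, are the double crossovers. Comparing them with the parentals, only the j allele has switched, so j is the middle locus and the order is w – j – c.

j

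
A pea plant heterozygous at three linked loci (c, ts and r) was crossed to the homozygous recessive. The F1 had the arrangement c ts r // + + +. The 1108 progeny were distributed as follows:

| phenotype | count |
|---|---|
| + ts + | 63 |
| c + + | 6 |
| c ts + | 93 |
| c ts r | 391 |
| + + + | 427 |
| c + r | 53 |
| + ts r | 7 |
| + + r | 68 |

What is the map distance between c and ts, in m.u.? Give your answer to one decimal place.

The two rarest classes, + ts r and c + +, are the double crossovers. Comparing them with the parentals, only the c allele has switched, so c is the middle locus and the order is ts – c – r.
Crossovers in the ts–c interval produce the single-crossover classes c + r and + ts + (53 + 63 = 116) plus the double crossovers (13).
RF(ts–c) = (116 + 13) / 1108 = 129/1108 = 0.1164 → 11.6 m.u.

11.6 m.u.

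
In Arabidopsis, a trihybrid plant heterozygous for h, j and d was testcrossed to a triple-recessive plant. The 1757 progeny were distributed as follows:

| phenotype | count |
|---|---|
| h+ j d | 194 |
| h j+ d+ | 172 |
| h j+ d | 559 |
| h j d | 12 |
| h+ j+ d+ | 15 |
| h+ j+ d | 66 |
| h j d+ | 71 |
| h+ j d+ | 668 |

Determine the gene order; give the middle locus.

j

The two most frequent reciprocal classes, h j+ d and h+ j d+, are the parental types, so the F1 was h j+ d / h+ j d+.
The two rarest classes, h j d and h+ j+ d+, are the double crossovers. Comparing them with the parentals, only the j allele has switched, so j is the middle locus and the order is h – j – d.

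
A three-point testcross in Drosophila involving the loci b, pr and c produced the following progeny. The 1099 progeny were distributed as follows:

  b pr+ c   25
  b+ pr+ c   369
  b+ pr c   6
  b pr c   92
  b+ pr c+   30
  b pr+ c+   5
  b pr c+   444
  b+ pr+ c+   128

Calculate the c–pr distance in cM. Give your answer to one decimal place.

21.0 cM

The two most frequent reciprocal classes, b+ pr+ c and b pr c+, are the parental types, so the F1 was b+ pr+ c / b pr c+.
The two rarest classes, b+ pr c and b pr+ c+, are the double crossovers. Comparing them with the parentals, only the pr allele has switched, so pr is the middle locus and the order is c – pr – b.
Crossovers in the c–pr interval produce the single-crossover classes b+ pr+ c+ and b pr c (128 + 92 = 220) plus the double crossovers (11).
RF(c–pr) = (220 + 11) / 1099 = 231/1099 = 0.2102 → 21.0 cM.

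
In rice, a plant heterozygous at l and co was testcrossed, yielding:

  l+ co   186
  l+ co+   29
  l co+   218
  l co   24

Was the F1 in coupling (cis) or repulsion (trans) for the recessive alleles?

The two most frequent classes are l+ co (186) and l co+ (218); these are the parental (non-recombinant) types.
So the F1 carried l+ co on one chromosome and l co+ on the other — the recessive alleles are on opposite chromosomes (trans / repulsion).

trans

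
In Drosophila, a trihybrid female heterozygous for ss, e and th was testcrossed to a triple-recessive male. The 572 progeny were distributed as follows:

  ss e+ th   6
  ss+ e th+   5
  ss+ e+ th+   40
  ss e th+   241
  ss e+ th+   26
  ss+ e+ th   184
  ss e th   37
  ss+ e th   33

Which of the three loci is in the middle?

The two most frequent reciprocal classes, ss e th+ and ss+ e+ th, are the parental types, so the F1 was ss e th+ / ss+ e+ th.
The two rarest classes, ss+ e th+ and ss e+ th, are the double crossovers. Comparing them with the parentals, only the ss allele has switched, so ss is the middle locus and the order is th – ss – e.

ss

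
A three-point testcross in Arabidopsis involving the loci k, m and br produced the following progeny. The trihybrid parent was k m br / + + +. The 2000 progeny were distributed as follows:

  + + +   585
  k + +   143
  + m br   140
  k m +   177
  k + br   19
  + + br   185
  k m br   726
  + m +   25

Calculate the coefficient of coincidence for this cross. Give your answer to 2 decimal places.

The two rarest classes, k + br and + m +, are the double crossovers. Comparing them with the parentals, only the m allele has switched, so m is the middle locus and the order is br – m – k.
br–m: (362 + 44)/2000 = 0.2030; m–k: (283 + 44)/2000 = 0.1635.
Expected DCO frequency = 0.2030 × 0.1635 ≈ 0.03319; observed = 44/2000 ≈ 0.02200.
Coefficient of coincidence = 0.02200/0.03319 ≈ 0.66.

0.66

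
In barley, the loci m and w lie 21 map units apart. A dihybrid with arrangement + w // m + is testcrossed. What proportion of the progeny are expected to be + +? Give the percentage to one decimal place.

10.5%

A map distance of 21 map units corresponds to a recombination frequency of 0.210.
The F1 is + w / m +, so + + is a recombinant gamete class with expected frequency r/2 = 0.210/2 = 0.1050.
That is 0.1050 = 10.5% of the progeny.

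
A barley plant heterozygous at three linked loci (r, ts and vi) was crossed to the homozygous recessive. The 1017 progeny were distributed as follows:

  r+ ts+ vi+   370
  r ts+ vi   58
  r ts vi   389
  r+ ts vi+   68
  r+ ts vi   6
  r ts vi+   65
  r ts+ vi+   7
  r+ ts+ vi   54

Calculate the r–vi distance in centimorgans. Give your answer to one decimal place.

The two most frequent reciprocal classes, r+ ts+ vi+ and r ts vi, are the parental types, so the F1 was r+ ts+ vi+ / r ts vi.
The two rarest classes, r ts+ vi+ and r+ ts vi, are the double crossovers. Comparing them with the parentals, only the r allele has switched, so r is the middle locus and the order is vi – r – ts.
Crossovers in the vi–r interval produce the single-crossover classes r+ ts+ vi and r ts vi+ (54 + 65 = 119) plus the double crossovers (13).
RF(vi–r) = (119 + 13) / 1017 = 132/1017 = 0.1298 → 13.0 centimorgans.

13.0 centimorgans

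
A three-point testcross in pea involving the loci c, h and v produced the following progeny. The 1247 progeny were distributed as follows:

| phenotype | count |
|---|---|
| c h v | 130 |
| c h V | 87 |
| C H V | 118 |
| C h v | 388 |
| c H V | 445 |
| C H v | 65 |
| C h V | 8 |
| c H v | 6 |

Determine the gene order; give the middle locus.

v

The two most frequent reciprocal classes, c H V and C h v, are the parental types, so the F1 was c H V / C h v.
The two rarest classes, c H v and C h V, are the double crossovers. Comparing them with the parentals, only the v allele has switched, so v is the middle locus and the order is c – v – h.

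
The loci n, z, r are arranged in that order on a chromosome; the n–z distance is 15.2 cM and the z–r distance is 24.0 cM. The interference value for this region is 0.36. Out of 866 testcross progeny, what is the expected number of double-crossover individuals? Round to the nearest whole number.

20

Map distances give recombination frequencies of 0.152 and 0.240 for the two intervals.
With interference 0.36 (so coincidence = 0.64), expected double-crossover frequency = 0.152 × 0.240 × 0.64 = 0.02335.
Expected number = 0.02335 × 866 = 20.22 ≈ 20.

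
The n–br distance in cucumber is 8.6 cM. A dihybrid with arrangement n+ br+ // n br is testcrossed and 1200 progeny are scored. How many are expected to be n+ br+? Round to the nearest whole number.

548

A map distance of 8.6 cM corresponds to a recombination frequency of 0.086.
The F1 is n+ br+ / n br, so n+ br+ is a parental gamete class with expected frequency (1 − r)/2 = 0.914/2 = 0.4570.
Expected number = 0.4570 × 1200 = 548.40 ≈ 548.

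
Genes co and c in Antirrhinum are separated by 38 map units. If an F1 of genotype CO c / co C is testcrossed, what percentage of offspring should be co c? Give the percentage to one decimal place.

19.0%

A map distance of 38 map units corresponds to a recombination frequency of 0.380.
The F1 is CO c / co C, so co c is a recombinant gamete class with expected frequency r/2 = 0.380/2 = 0.1900.
That is 0.1900 = 19.0% of the progeny.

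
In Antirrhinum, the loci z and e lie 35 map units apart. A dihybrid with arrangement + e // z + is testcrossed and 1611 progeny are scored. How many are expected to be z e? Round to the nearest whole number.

A map distance of 35 map units corresponds to a recombination frequency of 0.350.
The F1 is + e / z +, so z e is a recombinant gamete class with expected frequency r/2 = 0.350/2 = 0.1750.
Expected number = 0.1750 × 1611 = 281.92 ≈ 282.

282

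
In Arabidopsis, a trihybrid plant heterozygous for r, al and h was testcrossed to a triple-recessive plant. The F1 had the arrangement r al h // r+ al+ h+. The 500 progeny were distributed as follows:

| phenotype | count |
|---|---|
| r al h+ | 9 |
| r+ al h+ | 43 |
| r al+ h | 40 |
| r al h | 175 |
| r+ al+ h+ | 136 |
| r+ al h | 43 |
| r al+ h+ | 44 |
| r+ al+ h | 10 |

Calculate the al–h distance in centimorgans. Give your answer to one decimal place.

20.4 centimorgans

The two rarest classes, r al h+ and r+ al+ h, are the double crossovers. Comparing them with the parentals, only the h allele has switched, so h is the middle locus and the order is al – h – r.
Crossovers in the al–h interval produce the single-crossover classes r al+ h and r+ al h+ (40 + 43 = 83) plus the double crossovers (19).
RF(al–h) = (83 + 19) / 500 = 102/500 = 0.2040 → 20.4 centimorgans.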